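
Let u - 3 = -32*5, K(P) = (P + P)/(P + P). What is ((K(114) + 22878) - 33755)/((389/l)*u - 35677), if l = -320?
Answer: 3480320/11355567 ≈ 0.30649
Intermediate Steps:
K(P) = 1 (K(P) = (2*P)/((2*P)) = (2*P)*(1/(2*P)) = 1)
u = -157 (u = 3 - 32*5 = 3 - 1*160 = 3 - 160 = -157)
((K(114) + 22878) - 33755)/((389/l)*u - 35677) = ((1 + 22878) - 33755)/((389/(-320))*(-157) - 35677) = (22879 - 33755)/((389*(-1/320))*(-157) - 35677) = -10876/(-389/320*(-157) - 35677) = -10876/(61073/320 - 35677) = -10876/(-11355567/320) = -10876*(-320/11355567) = 3480320/11355567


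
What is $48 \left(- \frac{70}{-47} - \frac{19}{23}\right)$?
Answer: $\frac{34416}{1081} \approx 31.837$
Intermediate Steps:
$48 \left(- \frac{70}{-47} - \frac{19}{23}\right) = 48 \left(\left(-70\right) \left(- \frac{1}{47}\right) - \frac{19}{23}\right) = 48 \left(\frac{70}{47} - \frac{19}{23}\right) = 48 \cdot \frac{717}{1081} = \frac{34416}{1081}$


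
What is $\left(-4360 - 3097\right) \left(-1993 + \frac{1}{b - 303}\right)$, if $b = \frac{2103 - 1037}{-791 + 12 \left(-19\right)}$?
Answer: $\frac{4604535369906}{309823} \approx 1.4862 \cdot 10^{7}$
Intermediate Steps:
$b = - \frac{1066}{1019}$ ($b = \frac{1066}{-791 - 228} = \frac{1066}{-1019} = 1066 \left(- \frac{1}{1019}\right) = - \frac{1066}{1019} \approx -1.0461$)
$\left(-4360 - 3097\right) \left(-1993 + \frac{1}{b - 303}\right) = \left(-4360 - 3097\right) \left(-1993 + \frac{1}{- \frac{1066}{1019} - 303}\right) = - 7457 \left(-1993 + \frac{1}{- \frac{309823}{1019}}\right) = - 7457 \left(-1993 - \frac{1019}{309823}\right) = \left(-7457\right) \left(- \frac{617478258}{309823}\right) = \frac{4604535369906}{309823}$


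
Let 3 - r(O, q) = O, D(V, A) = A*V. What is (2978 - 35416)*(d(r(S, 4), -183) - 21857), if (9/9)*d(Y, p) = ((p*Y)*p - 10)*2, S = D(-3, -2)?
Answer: 7227543218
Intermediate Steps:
S = 6 (S = -2*(-3) = 6)
r(O, q) = 3 - O
d(Y, p) = -20 + 2*Y*p² (d(Y, p) = ((p*Y)*p - 10)*2 = ((Y*p)*p - 10)*2 = (Y*p² - 10)*2 = (-10 + Y*p²)*2 = -20 + 2*Y*p²)
(2978 - 35416)*(d(r(S, 4), -183) - 21857) = (2978 - 35416)*((-20 + 2*(3 - 1*6)*(-183)²) - 21857) = -32438*((-20 + 2*(3 - 6)*33489) - 21857) = -32438*((-20 + 2*(-3)*33489) - 21857) = -32438*((-20 - 200934) - 21857) = -32438*(-200954 - 21857) = -32438*(-222811) = 7227543218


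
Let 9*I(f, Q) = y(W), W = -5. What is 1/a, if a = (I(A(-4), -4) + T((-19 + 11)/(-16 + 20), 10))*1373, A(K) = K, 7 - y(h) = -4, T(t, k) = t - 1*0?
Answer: -9/9611 ≈ -0.00093643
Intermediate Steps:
T(t, k) = t (T(t, k) = t + 0 = t)
y(h) = 11 (y(h) = 7 - 1*(-4) = 7 + 4 = 11)
I(f, Q) = 11/9 (I(f, Q) = (⅑)*11 = 11/9)
a = -9611/9 (a = (11/9 + (-19 + 11)/(-16 + 20))*1373 = (11/9 - 8/4)*1373 = (11/9 - 8*¼)*1373 = (11/9 - 2)*1373 = -7/9*1373 = -9611/9 ≈ -1067.9)
1/a = 1/(-9611/9) = -9/9611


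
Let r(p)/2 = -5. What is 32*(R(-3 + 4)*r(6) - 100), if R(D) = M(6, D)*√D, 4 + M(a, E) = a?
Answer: -3840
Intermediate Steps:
M(a, E) = -4 + a
r(p) = -10 (r(p) = 2*(-5) = -10)
R(D) = 2*√D (R(D) = (-4 + 6)*√D = 2*√D)
32*(R(-3 + 4)*r(6) - 100) = 32*((2*√(-3 + 4))*(-10) - 100) = 32*((2*√1)*(-10) - 100) = 32*((2*1)*(-10) - 100) = 32*(2*(-10) - 100) = 32*(-20 - 100) = 32*(-120) = -3840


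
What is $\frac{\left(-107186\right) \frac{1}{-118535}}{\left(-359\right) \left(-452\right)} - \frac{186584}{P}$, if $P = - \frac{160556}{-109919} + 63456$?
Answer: $- \frac{9862019137774709029}{3354091871239489390} \approx -2.9403$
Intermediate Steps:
$P = \frac{6975180620}{109919}$ ($P = \left(-160556\right) \left(- \frac{1}{109919}\right) + 63456 = \frac{160556}{109919} + 63456 = \frac{6975180620}{109919} \approx 63457.0$)
$\frac{\left(-107186\right) \frac{1}{-118535}}{\left(-359\right) \left(-452\right)} - \frac{186584}{P} = \frac{\left(-107186\right) \frac{1}{-118535}}{\left(-359\right) \left(-452\right)} - \frac{186584}{\frac{6975180620}{109919}} = \frac{\left(-107186\right) \left(- \frac{1}{118535}\right)}{162268} - \frac{5127281674}{1743795155} = \frac{107186}{118535} \cdot \frac{1}{162268} - \frac{5127281674}{1743795155} = \frac{53593}{9617218690} - \frac{5127281674}{1743795155} = - \frac{9862019137774709029}{3354091871239489390}$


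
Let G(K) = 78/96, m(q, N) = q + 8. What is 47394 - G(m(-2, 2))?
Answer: 758291/16 ≈ 47393.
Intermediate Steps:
m(q, N) = 8 + q
G(K) = 13/16 (G(K) = 78*(1/96) = 13/16)
47394 - G(m(-2, 2)) = 47394 - 1*13/16 = 47394 - 13/16 = 758291/16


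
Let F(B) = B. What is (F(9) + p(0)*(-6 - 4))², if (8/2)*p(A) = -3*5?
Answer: 8649/4 ≈ 2162.3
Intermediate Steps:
p(A) = -15/4 (p(A) = (-3*5)/4 = (¼)*(-15) = -15/4)
(F(9) + p(0)*(-6 - 4))² = (9 - 15*(-6 - 4)/4)² = (9 - 15/4*(-10))² = (9 + 75/2)² = (93/2)² = 8649/4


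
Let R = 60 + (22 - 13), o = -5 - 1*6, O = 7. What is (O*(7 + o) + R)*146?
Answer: 5986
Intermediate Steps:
o = -11 (o = -5 - 6 = -11)
R = 69 (R = 60 + 9 = 69)
(O*(7 + o) + R)*146 = (7*(7 - 11) + 69)*146 = (7*(-4) + 69)*146 = (-28 + 69)*146 = 41*146 = 5986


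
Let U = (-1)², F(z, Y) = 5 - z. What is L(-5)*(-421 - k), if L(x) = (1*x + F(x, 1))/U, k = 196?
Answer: -3085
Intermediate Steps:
U = 1
L(x) = 5 (L(x) = (1*x + (5 - x))/1 = (x + (5 - x))*1 = 5*1 = 5)
L(-5)*(-421 - k) = 5*(-421 - 1*196) = 5*(-421 - 196) = 5*(-617) = -3085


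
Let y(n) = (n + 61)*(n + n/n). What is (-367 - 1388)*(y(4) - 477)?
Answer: 266760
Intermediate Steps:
y(n) = (1 + n)*(61 + n) (y(n) = (61 + n)*(n + 1) = (61 + n)*(1 + n) = (1 + n)*(61 + n))
(-367 - 1388)*(y(4) - 477) = (-367 - 1388)*((61 + 4² + 62*4) - 477) = -1755*((61 + 16 + 248) - 477) = -1755*(325 - 477) = -1755*(-152) = 266760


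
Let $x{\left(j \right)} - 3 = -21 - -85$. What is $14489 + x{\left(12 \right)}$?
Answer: $14556$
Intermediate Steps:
$x{\left(j \right)} = 67$ ($x{\left(j \right)} = 3 - -64 = 3 + \left(-21 + 85\right) = 3 + 64 = 67$)
$14489 + x{\left(12 \right)} = 14489 + 67 = 14556$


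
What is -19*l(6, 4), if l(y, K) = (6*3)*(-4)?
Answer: 1368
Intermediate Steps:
l(y, K) = -72 (l(y, K) = 18*(-4) = -72)
-19*l(6, 4) = -19*(-72) = 1368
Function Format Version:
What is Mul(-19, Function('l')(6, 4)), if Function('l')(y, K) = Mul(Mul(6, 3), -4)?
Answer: 1368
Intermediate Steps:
Function('l')(y, K) = -72 (Function('l')(y, K) = Mul(18, -4) = -72)
Mul(-19, Function('l')(6, 4)) = Mul(-19, -72) = 1368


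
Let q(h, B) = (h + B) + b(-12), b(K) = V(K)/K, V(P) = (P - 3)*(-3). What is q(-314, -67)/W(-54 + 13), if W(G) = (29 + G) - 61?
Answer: 1539/292 ≈ 5.2705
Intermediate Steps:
V(P) = 9 - 3*P (V(P) = (-3 + P)*(-3) = 9 - 3*P)
W(G) = -32 + G
b(K) = (9 - 3*K)/K
q(h, B) = -15/4 + B + h (q(h, B) = (h + B) + (-3 + 9/(-12)) = (B + h) + (-3 + 9*(-1/12)) = (B + h) + (-3 - ¾) = (B + h) - 15/4 = -15/4 + B + h)
q(-314, -67)/W(-54 + 13) = (-15/4 - 67 - 314)/(-32 + (-54 + 13)) = -1539/(4*(-32 - 41)) = -1539/4/(-73) = -1539/4*(-1/73) = 1539/292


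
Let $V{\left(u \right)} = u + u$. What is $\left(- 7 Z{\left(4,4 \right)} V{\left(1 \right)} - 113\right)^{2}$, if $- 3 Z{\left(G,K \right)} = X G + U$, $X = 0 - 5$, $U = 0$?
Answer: $\frac{383161}{9} \approx 42573.0$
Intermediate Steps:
$V{\left(u \right)} = 2 u$
$X = -5$ ($X = 0 - 5 = -5$)
$Z{\left(G,K \right)} = \frac{5 G}{3}$ ($Z{\left(G,K \right)} = - \frac{- 5 G + 0}{3} = - \frac{\left(-5\right) G}{3} = \frac{5 G}{3}$)
$\left(- 7 Z{\left(4,4 \right)} V{\left(1 \right)} - 113\right)^{2} = \left(- 7 \cdot \frac{5}{3} \cdot 4 \cdot 2 \cdot 1 - 113\right)^{2} = \left(\left(-7\right) \frac{20}{3} \cdot 2 - 113\right)^{2} = \left(\left(- \frac{140}{3}\right) 2 - 113\right)^{2} = \left(- \frac{280}{3} - 113\right)^{2} = \left(- \frac{619}{3}\right)^{2} = \frac{383161}{9}$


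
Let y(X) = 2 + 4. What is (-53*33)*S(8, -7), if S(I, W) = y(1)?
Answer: -10494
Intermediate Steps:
y(X) = 6
S(I, W) = 6
(-53*33)*S(8, -7) = -53*33*6 = -1749*6 = -10494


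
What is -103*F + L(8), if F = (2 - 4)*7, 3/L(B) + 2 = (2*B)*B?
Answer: 60565/42 ≈ 1442.0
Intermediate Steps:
L(B) = 3/(-2 + 2*B²) (L(B) = 3/(-2 + (2*B)*B) = 3/(-2 + 2*B²))
F = -14 (F = -2*7 = -14)
-103*F + L(8) = -103*(-14) + 3/(2*(-1 + 8²)) = 1442 + 3/(2*(-1 + 64)) = 1442 + (3/2)/63 = 1442 + (3/2)*(1/63) = 1442 + 1/42 = 60565/42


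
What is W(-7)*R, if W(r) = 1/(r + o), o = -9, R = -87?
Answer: 87/16 ≈ 5.4375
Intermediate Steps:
W(r) = 1/(-9 + r) (W(r) = 1/(r - 9) = 1/(-9 + r))
W(-7)*R = -87/(-9 - 7) = -87/(-16) = -1/16*(-87) = 87/16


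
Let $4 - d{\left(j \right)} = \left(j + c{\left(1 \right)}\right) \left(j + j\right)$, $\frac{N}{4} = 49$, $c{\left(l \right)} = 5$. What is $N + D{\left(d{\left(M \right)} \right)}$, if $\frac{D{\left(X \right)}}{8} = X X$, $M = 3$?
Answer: $15684$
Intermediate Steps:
$N = 196$ ($N = 4 \cdot 49 = 196$)
$d{\left(j \right)} = 4 - 2 j \left(5 + j\right)$ ($d{\left(j \right)} = 4 - \left(j + 5\right) \left(j + j\right) = 4 - \left(5 + j\right) 2 j = 4 - 2 j \left(5 + j\right)$)
$D{\left(X \right)} = 8 X^{2}$ ($D{\left(X \right)} = 8 X X = 8 X^{2}$)
$N + D{\left(d{\left(M \right)} \right)} = 196 + 8 \left(4 - 30 - 2 \cdot 3^{2}\right)^{2} = 196 + 8 \left(4 - 30 - 18\right)^{2} = 196 + 8 \left(-44\right)^{2} = 196 + 8 \cdot 1936 = 196 + 15488 = 15684$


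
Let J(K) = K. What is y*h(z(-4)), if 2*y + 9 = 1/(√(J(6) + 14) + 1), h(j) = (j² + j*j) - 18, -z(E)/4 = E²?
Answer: -702964/19 + 8174*√5/19 ≈ -36036.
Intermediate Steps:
z(E) = -4*E²
h(j) = -18 + 2*j² (h(j) = (j² + j²) - 18 = 2*j² - 18 = -18 + 2*j²)
y = -9/2 + 1/(2*(1 + 2*√5)) (y = -9/2 + 1/(2*(√(6 + 14) + 1)) = -9/2 + 1/(2*(√20 + 1)) = -9/2 + 1/(2*(2*√5 + 1)) = -9/2 + 1/(2*(1 + 2*√5)) ≈ -4.4086)
y*h(z(-4)) = (-86/19 + √5/19)*(-18 + 2*(-4*(-4)²)²) = (-86/19 + √5/19)*(-18 + 2*(-4*16)²) = (-86/19 + √5/19)*(-18 + 2*(-64)²) = (-86/19 + √5/19)*(-18 + 2*4096) = (-86/19 + √5/19)*(-18 + 8192) = (-86/19 + √5/19)*8174 = -702964/19 + 8174*√5/19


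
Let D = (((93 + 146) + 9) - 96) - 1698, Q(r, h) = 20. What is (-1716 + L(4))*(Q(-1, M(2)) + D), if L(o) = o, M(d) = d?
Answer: 2612512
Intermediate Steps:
D = -1546 (D = ((239 + 9) - 96) - 1698 = (248 - 96) - 1698 = 152 - 1698 = -1546)
(-1716 + L(4))*(Q(-1, M(2)) + D) = (-1716 + 4)*(20 - 1546) = -1712*(-1526) = 2612512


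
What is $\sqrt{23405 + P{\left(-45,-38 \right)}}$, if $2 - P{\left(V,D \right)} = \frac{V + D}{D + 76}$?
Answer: $\frac{\sqrt{33802862}}{38} \approx 153.0$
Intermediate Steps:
$P{\left(V,D \right)} = 2 - \frac{D + V}{76 + D}$ ($P{\left(V,D \right)} = 2 - \frac{V + D}{D + 76} = 2 - \frac{D + V}{76 + D}$)
$\sqrt{23405 + P{\left(-45,-38 \right)}} = \sqrt{23405 + \frac{152 - 38 - -45}{76 - 38}} = \sqrt{23405 + \frac{152 - 38 + 45}{38}} = \sqrt{23405 + \frac{1}{38} \cdot 159} = \sqrt{23405 + \frac{159}{38}} = \sqrt{\frac{889549}{38}} = \frac{\sqrt{33802862}}{38}$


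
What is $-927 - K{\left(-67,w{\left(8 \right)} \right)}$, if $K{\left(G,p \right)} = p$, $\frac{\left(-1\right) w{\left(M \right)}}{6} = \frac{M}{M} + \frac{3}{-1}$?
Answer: $-939$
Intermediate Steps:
$w{\left(M \right)} = 12$ ($w{\left(M \right)} = - 6 \left(\frac{M}{M} + \frac{3}{-1}\right) = - 6 \left(1 + 3 \left(-1\right)\right) = - 6 \left(1 - 3\right) = \left(-6\right) \left(-2\right) = 12$)
$-927 - K{\left(-67,w{\left(8 \right)} \right)} = -927 - 12 = -939$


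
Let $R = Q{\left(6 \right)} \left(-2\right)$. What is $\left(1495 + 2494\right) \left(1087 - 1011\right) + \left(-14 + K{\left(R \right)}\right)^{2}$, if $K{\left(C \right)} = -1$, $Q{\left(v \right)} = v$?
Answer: $303389$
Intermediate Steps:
$R = -12$ ($R = 6 \left(-2\right) = -12$)
$\left(1495 + 2494\right) \left(1087 - 1011\right) + \left(-14 + K{\left(R \right)}\right)^{2} = \left(1495 + 2494\right) \left(1087 - 1011\right) + \left(-14 - 1\right)^{2} = 3989 \cdot 76 + \left(-15\right)^{2} = 303164 + 225 = 303389$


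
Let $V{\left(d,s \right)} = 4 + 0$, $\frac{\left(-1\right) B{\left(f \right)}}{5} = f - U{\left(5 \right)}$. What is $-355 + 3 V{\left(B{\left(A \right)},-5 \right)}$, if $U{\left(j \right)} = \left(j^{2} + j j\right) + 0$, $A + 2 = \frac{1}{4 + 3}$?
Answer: $-343$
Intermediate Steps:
$A = - \frac{13}{7}$ ($A = -2 + \frac{1}{4 + 3} = -2 + \frac{1}{7} = - \frac{13}{7} \approx -1.8571$)
$U{\left(j \right)} = 2 j^{2}$ ($U{\left(j \right)} = \left(j^{2} + j^{2}\right) + 0 = 2 j^{2} + 0 = 2 j^{2}$)
$B{\left(f \right)} = 250 - 5 f$ ($B{\left(f \right)} = - 5 \left(f - 2 \cdot 5^{2}\right) = - 5 \left(f - 2 \cdot 25\right) = - 5 \left(f - 50\right) = - 5 \left(-50 + f\right) = 250 - 5 f$)
$V{\left(d,s \right)} = 4$
$-355 + 3 V{\left(B{\left(A \right)},-5 \right)} = -355 + 3 \cdot 4 = -355 + 12 = -343$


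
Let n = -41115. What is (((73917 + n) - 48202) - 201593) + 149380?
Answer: -67613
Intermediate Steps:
(((73917 + n) - 48202) - 201593) + 149380 = (((73917 - 41115) - 48202) - 201593) + 149380 = ((32802 - 48202) - 201593) + 149380 = (-15400 - 201593) + 149380 = -216993 + 149380 = -67613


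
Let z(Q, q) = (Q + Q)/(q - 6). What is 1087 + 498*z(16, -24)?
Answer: 2779/5 ≈ 555.80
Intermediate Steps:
z(Q, q) = 2*Q/(-6 + q) (z(Q, q) = (2*Q)/(-6 + q) = 2*Q/(-6 + q))
1087 + 498*z(16, -24) = 1087 + 498*(2*16/(-6 - 24)) = 1087 + 498*(2*16/(-30)) = 1087 + 498*(2*16*(-1/30)) = 1087 + 498*(-16/15) = 1087 - 2656/5 = 2779/5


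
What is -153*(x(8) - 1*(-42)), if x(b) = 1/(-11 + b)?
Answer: -6375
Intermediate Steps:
-153*(x(8) - 1*(-42)) = -153*(1/(-11 + 8) - 1*(-42)) = -153*(1/(-3) + 42) = -153*(-1/3 + 42) = -153*125/3 = -6375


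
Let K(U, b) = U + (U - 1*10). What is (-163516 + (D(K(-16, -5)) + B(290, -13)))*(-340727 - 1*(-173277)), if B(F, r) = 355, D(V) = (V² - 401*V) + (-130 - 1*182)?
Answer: 24257979150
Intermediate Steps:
K(U, b) = -10 + 2*U (K(U, b) = U + (U - 10) = U + (-10 + U) = -10 + 2*U)
D(V) = -312 + V² - 401*V (D(V) = (V² - 401*V) + (-130 - 182) = (V² - 401*V) - 312 = -312 + V² - 401*V)
(-163516 + (D(K(-16, -5)) + B(290, -13)))*(-340727 - 1*(-173277)) = (-163516 + ((-312 + (-10 + 2*(-16))² - 401*(-10 + 2*(-16))) + 355))*(-340727 - 1*(-173277)) = (-163516 + ((-312 + (-10 - 32)² - 401*(-10 - 32)) + 355))*(-340727 + 173277) = (-163516 + ((-312 + (-42)² - 401*(-42)) + 355))*(-167450) = (-163516 + ((-312 + 1764 + 16842) + 355))*(-167450) = (-163516 + (18294 + 355))*(-167450) = (-163516 + 18649)*(-167450) = -144867*(-167450) = 24257979150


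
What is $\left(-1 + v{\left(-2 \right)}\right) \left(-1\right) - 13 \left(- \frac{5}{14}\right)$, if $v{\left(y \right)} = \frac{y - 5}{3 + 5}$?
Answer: $\frac{365}{56} \approx 6.5179$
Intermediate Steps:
$v{\left(y \right)} = - \frac{5}{8} + \frac{y}{8}$ ($v{\left(y \right)} = \frac{-5 + y}{8} = \left(-5 + y\right) \frac{1}{8} = - \frac{5}{8} + \frac{y}{8}$)
$\left(-1 + v{\left(-2 \right)}\right) \left(-1\right) - 13 \left(- \frac{5}{14}\right) = \left(-1 + \left(- \frac{5}{8} + \frac{1}{8} \left(-2\right)\right)\right) \left(-1\right) - 13 \left(- \frac{5}{14}\right) = \left(-1 - \frac{7}{8}\right) \left(-1\right) - 13 \left(\left(-5\right) \frac{1}{14}\right) = \left(-1 - \frac{7}{8}\right) \left(-1\right) - - \frac{65}{14} = \left(- \frac{15}{8}\right) \left(-1\right) + \frac{65}{14} = \frac{15}{8} + \frac{65}{14} = \frac{365}{56}$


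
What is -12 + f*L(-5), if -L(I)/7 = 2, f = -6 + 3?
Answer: 30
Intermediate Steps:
f = -3
L(I) = -14 (L(I) = -7*2 = -14)
-12 + f*L(-5) = -12 - 3*(-14) = -12 + 42 = 30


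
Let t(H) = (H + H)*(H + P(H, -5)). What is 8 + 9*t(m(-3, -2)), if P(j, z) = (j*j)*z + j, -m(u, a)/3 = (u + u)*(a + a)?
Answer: 33778952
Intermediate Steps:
m(u, a) = -12*a*u (m(u, a) = -3*(u + u)*(a + a) = -3*2*u*2*a = -12*a*u)
P(j, z) = j + z*j² (P(j, z) = j²*z + j = z*j² + j = j + z*j²)
t(H) = 2*H*(H + H*(1 - 5*H)) (t(H) = (H + H)*(H + H*(1 + H*(-5))) = (2*H)*(H + H*(1 - 5*H)) = 2*H*(H + H*(1 - 5*H)))
8 + 9*t(m(-3, -2)) = 8 + 9*((-12*(-2)*(-3))²*(4 - (-120)*(-2)*(-3))) = 8 + 9*((-72)²*(4 - 10*(-72))) = 8 + 9*(5184*(4 + 720)) = 8 + 9*(5184*724) = 8 + 9*3753216 = 8 + 33778944 = 33778952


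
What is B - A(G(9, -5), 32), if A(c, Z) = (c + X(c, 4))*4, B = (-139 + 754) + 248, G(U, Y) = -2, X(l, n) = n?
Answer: 855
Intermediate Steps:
B = 863 (B = 615 + 248 = 863)
A(c, Z) = 16 + 4*c (A(c, Z) = (c + 4)*4 = (4 + c)*4 = 16 + 4*c)
B - A(G(9, -5), 32) = 863 - (16 + 4*(-2)) = 863 - (16 - 8) = 863 - 1*8 = 863 - 8 = 855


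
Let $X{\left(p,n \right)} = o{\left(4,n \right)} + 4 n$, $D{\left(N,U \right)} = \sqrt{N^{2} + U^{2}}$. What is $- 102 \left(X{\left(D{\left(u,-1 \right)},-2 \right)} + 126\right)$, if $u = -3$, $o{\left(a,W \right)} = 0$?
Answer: $-12036$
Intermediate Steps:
$X{\left(p,n \right)} = 4 n$ ($X{\left(p,n \right)} = 0 + 4 n = 4 n$)
$- 102 \left(X{\left(D{\left(u,-1 \right)},-2 \right)} + 126\right) = - 102 \left(4 \left(-2\right) + 126\right) = - 102 \left(-8 + 126\right) = \left(-102\right) 118 = -12036$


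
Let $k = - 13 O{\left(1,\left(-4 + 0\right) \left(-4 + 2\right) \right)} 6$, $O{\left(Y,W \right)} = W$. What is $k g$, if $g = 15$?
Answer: $-9360$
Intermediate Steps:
$k = -624$ ($k = - 13 \left(-4 + 0\right) \left(-4 + 2\right) 6 = - 13 \left(\left(-4\right) \left(-2\right)\right) 6 = \left(-13\right) 8 \cdot 6 = \left(-104\right) 6 = -624$)
$k g = \left(-624\right) 15 = -9360$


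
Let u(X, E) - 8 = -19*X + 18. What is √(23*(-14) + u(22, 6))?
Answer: I*√714 ≈ 26.721*I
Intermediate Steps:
u(X, E) = 26 - 19*X (u(X, E) = 8 + (-19*X + 18) = 8 + (18 - 19*X) = 26 - 19*X)
√(23*(-14) + u(22, 6)) = √(23*(-14) + (26 - 19*22)) = √(-322 + (26 - 418)) = √(-322 - 392) = √(-714) = I*√714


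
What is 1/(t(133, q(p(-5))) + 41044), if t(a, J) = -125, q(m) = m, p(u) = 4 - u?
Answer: 1/40919 ≈ 2.4439e-5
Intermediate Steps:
1/(t(133, q(p(-5))) + 41044) = 1/(-125 + 41044) = 1/40919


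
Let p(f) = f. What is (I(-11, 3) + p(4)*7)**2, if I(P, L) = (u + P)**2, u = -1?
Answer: 29584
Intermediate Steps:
I(P, L) = (-1 + P)**2
(I(-11, 3) + p(4)*7)**2 = ((-1 - 11)**2 + 4*7)**2 = ((-12)**2 + 28)**2 = (144 + 28)**2 = 172**2 = 29584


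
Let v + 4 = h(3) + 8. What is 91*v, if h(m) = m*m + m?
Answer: 1456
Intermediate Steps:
h(m) = m + m**2 (h(m) = m**2 + m = m + m**2)
v = 16 (v = -4 + (3*(1 + 3) + 8) = -4 + (3*4 + 8) = -4 + (12 + 8) = -4 + 20 = 16)
91*v = 91*16 = 1456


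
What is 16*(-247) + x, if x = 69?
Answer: -3883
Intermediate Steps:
16*(-247) + x = 16*(-247) + 69 = -3952 + 69 = -3883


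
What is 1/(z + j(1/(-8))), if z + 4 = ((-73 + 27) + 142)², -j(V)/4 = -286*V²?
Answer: 8/73839 ≈ 0.00010834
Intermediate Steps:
j(V) = 1144*V² (j(V) = -(-1144)*V² = 1144*V²)
z = 9212 (z = -4 + ((-73 + 27) + 142)² = -4 + (-46 + 142)² = -4 + 96² = -4 + 9216 = 9212)
1/(z + j(1/(-8))) = 1/(9212 + 1144*(1/(-8))²) = 1/(9212 + 1144*(-⅛)²) = 1/(9212 + 1144*(1/64)) = 1/(9212 + 143/8) = 1/(73839/8) = 8/73839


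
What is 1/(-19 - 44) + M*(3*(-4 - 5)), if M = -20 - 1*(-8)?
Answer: 20411/63 ≈ 323.98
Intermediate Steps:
M = -12 (M = -20 + 8 = -12)
1/(-19 - 44) + M*(3*(-4 - 5)) = 1/(-19 - 44) - 36*(-4 - 5) = 1/(-63) - 36*(-9) = -1/63 - 12*(-27) = -1/63 + 324 = 20411/63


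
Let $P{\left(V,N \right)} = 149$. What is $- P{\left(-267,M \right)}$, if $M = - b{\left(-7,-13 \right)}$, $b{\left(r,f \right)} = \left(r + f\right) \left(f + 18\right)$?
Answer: $-149$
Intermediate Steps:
$b{\left(r,f \right)} = \left(18 + f\right) \left(f + r\right)$ ($b{\left(r,f \right)} = \left(f + r\right) \left(18 + f\right) = \left(18 + f\right) \left(f + r\right)$)
$M = 100$ ($M = - (\left(-13\right)^{2} + 18 \left(-13\right) + 18 \left(-7\right) - -91) = - (169 - 234 - 126 + 91) = \left(-1\right) \left(-100\right) = 100$)
$- P{\left(-267,M \right)} = \left(-1\right) 149 = -149$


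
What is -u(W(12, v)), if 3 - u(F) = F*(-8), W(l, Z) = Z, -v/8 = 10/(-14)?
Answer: -341/7 ≈ -48.714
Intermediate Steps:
v = 40/7 (v = -80/(-14) = -80*(-1)/14 = -8*(-5/7) = 40/7 ≈ 5.7143)
u(F) = 3 + 8*F (u(F) = 3 - F*(-8) = 3 - (-8)*F = 3 + 8*F)
-u(W(12, v)) = -(3 + 8*(40/7)) = -(3 + 320/7) = -1*341/7 = -341/7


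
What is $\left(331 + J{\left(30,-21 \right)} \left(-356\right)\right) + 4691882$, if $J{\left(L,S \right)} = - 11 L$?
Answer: $4809693$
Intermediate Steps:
$\left(331 + J{\left(30,-21 \right)} \left(-356\right)\right) + 4691882 = \left(331 + \left(-11\right) 30 \left(-356\right)\right) + 4691882 = \left(331 - -117480\right) + 4691882 = \left(331 + 117480\right) + 4691882 = 117811 + 4691882 = 4809693$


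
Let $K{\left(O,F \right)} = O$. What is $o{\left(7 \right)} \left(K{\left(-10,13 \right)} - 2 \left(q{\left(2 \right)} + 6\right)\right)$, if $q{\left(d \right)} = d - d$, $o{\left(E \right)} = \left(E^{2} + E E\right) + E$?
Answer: $-2310$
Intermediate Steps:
$o{\left(E \right)} = E + 2 E^{2}$ ($o{\left(E \right)} = \left(E^{2} + E^{2}\right) + E = 2 E^{2} + E = E + 2 E^{2}$)
$q{\left(d \right)} = 0$
$o{\left(7 \right)} \left(K{\left(-10,13 \right)} - 2 \left(q{\left(2 \right)} + 6\right)\right) = 7 \left(1 + 2 \cdot 7\right) \left(-10 - 2 \left(0 + 6\right)\right) = 7 \left(1 + 14\right) \left(-10 - 12\right) = 7 \cdot 15 \left(-10 - 12\right) = 105 \left(-22\right) = -2310$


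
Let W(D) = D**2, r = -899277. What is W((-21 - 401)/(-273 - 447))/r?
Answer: -44521/116546299200 ≈ -3.8200e-7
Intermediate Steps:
W((-21 - 401)/(-273 - 447))/r = ((-21 - 401)/(-273 - 447))**2/(-899277) = (-422/(-720))**2*(-1/899277) = (-422*(-1/720))**2*(-1/899277) = (211/360)**2*(-1/899277) = (44521/129600)*(-1/899277) = -44521/116546299200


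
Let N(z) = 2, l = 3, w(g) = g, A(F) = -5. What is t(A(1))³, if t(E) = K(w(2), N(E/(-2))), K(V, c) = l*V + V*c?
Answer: 1000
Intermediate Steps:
K(V, c) = 3*V + V*c
t(E) = 10 (t(E) = 2*(3 + 2) = 2*5 = 10)
t(A(1))³ = 10³ = 1000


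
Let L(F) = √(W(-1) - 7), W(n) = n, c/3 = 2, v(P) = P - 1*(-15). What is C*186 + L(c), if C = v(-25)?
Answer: -1860 + 2*I*√2 ≈ -1860.0 + 2.8284*I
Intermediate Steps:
v(P) = 15 + P (v(P) = P + 15 = 15 + P)
c = 6 (c = 3*2 = 6)
C = -10 (C = 15 - 25 = -10)
L(F) = 2*I*√2 (L(F) = √(-1 - 7) = √(-8) = 2*I*√2)
C*186 + L(c) = -10*186 + 2*I*√2 = -1860 + 2*I*√2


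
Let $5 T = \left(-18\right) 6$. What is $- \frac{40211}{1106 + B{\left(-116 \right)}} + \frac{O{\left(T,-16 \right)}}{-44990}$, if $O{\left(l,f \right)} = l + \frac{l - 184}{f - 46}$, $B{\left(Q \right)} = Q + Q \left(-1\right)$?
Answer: $- \frac{1774723187}{48814150} \approx -36.357$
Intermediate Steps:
$B{\left(Q \right)} = 0$ ($B{\left(Q \right)} = Q - Q = 0$)
$T = - \frac{108}{5}$ ($T = \frac{\left(-18\right) 6}{5} = \frac{1}{5} \left(-108\right) = - \frac{108}{5} \approx -21.6$)
$O{\left(l,f \right)} = l + \frac{-184 + l}{-46 + f}$
$- \frac{40211}{1106 + B{\left(-116 \right)}} + \frac{O{\left(T,-16 \right)}}{-44990} = - \frac{40211}{1106 + 0} + \frac{\frac{1}{-46 - 16} \left(-184 - -972 - - \frac{1728}{5}\right)}{-44990} = - \frac{40211}{1106} + \frac{-184 + 972 + \frac{1728}{5}}{-62} \left(- \frac{1}{44990}\right) = \left(-40211\right) \frac{1}{1106} + \left(- \frac{1}{62}\right) \frac{5668}{5} \left(- \frac{1}{44990}\right) = - \frac{509}{14} - - \frac{1417}{3486725} = - \frac{509}{14} + \frac{1417}{3486725} = - \frac{1774723187}{48814150}$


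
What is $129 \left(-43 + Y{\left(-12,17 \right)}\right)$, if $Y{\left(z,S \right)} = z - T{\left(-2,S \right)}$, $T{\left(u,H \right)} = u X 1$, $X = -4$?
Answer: $-8127$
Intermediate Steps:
$T{\left(u,H \right)} = - 4 u$ ($T{\left(u,H \right)} = u \left(-4\right) 1 = - 4 u 1 = - 4 u$)
$Y{\left(z,S \right)} = -8 + z$ ($Y{\left(z,S \right)} = z - \left(-4\right) \left(-2\right) = z - 8 = -8 + z$)
$129 \left(-43 + Y{\left(-12,17 \right)}\right) = 129 \left(-43 - 20\right) = 129 \left(-63\right) = -8127$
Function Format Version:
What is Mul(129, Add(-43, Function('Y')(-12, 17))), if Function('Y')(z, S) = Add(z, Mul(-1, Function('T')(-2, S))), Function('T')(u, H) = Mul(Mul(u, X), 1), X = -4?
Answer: -8127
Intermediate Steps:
Function('T')(u, H) = Mul(-4, u) (Function('T')(u, H) = Mul(Mul(u, -4), 1) = Mul(Mul(-4, u), 1) = Mul(-4, u))
Function('Y')(z, S) = Add(-8, z) (Function('Y')(z, S) = Add(z, Mul(-1, Mul(-4, -2))) = Add(z, Mul(-1, 8)) = Add(z, -8) = Add(-8, z))
Mul(129, Add(-43, Function('Y')(-12, 17))) = Mul(129, Add(-43, Add(-8, -12))) = Mul(129, Add(-43, -20)) = Mul(129, -63) = -8127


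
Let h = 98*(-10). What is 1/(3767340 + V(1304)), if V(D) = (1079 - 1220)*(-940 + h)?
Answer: 1/4038060 ≈ 2.4764e-7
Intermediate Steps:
h = -980
V(D) = 270720 (V(D) = (1079 - 1220)*(-940 - 980) = -141*(-1920) = 270720)
1/(3767340 + V(1304)) = 1/(3767340 + 270720) = 1/4038060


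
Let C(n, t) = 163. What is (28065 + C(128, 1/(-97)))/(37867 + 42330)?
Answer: 28228/80197 ≈ 0.35198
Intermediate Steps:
(28065 + C(128, 1/(-97)))/(37867 + 42330) = (28065 + 163)/(37867 + 42330) = 28228/80197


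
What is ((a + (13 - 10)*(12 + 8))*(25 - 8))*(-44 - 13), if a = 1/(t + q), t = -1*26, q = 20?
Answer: -115957/2 ≈ -57979.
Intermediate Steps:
t = -26
a = -⅙ (a = 1/(-26 + 20) = 1/(-6) = -⅙ ≈ -0.16667)
((a + (13 - 10)*(12 + 8))*(25 - 8))*(-44 - 13) = ((-⅙ + (13 - 10)*(12 + 8))*(25 - 8))*(-44 - 13) = ((-⅙ + 3*20)*17)*(-57) = ((-⅙ + 60)*17)*(-57) = ((359/6)*17)*(-57) = (6103/6)*(-57) = -115957/2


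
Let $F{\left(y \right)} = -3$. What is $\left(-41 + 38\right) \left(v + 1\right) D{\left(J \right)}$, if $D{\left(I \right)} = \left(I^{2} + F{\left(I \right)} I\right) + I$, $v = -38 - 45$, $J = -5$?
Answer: $8610$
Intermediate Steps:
$v = -83$ ($v = -38 - 45 = -83$)
$D{\left(I \right)} = I^{2} - 2 I$ ($D{\left(I \right)} = \left(I^{2} - 3 I\right) + I = I^{2} - 2 I$)
$\left(-41 + 38\right) \left(v + 1\right) D{\left(J \right)} = \left(-41 + 38\right) \left(-83 + 1\right) \left(- 5 \left(-2 - 5\right)\right) = \left(-3\right) \left(-82\right) \left(\left(-5\right) \left(-7\right)\right) = 246 \cdot 35 = 8610$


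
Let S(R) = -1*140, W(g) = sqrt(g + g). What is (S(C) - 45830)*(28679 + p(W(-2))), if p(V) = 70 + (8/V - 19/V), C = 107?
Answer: -1321591530 - 252835*I ≈ -1.3216e+9 - 2.5284e+5*I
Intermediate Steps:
W(g) = sqrt(2)*sqrt(g) (W(g) = sqrt(2*g) = sqrt(2)*sqrt(g))
S(R) = -140
p(V) = 70 - 11/V
(S(C) - 45830)*(28679 + p(W(-2))) = (-140 - 45830)*(28679 + (70 - 11*(-I/2))) = -45970*(28679 + (70 - 11*(-I/2))) = -45970*(28679 + (70 - (-11)*I/2)) = -45970*(28679 + (70 + 11*I/2)) = -45970*(28749 + 11*I/2) = -1321591530 - 252835*I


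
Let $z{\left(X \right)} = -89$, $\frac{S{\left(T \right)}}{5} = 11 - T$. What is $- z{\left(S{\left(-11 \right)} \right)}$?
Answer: $89$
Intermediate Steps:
$S{\left(T \right)} = 55 - 5 T$ ($S{\left(T \right)} = 5 \left(11 - T\right) = 55 - 5 T$)
$- z{\left(S{\left(-11 \right)} \right)} = \left(-1\right) \left(-89\right) = 89$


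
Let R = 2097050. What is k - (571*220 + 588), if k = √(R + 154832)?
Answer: -126208 + √2251882 ≈ -1.2471e+5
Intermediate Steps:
k = √2251882 (k = √(2097050 + 154832) = √2251882 ≈ 1500.6)
k - (571*220 + 588) = √2251882 - (571*220 + 588) = √2251882 - (125620 + 588) = √2251882 - 1*126208 = √2251882 - 126208 = -126208 + √2251882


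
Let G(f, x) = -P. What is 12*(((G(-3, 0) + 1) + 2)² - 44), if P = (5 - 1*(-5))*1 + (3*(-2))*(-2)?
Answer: 3804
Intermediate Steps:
P = 22 (P = (5 + 5)*1 - 6*(-2) = 10*1 + 12 = 10 + 12 = 22)
G(f, x) = -22 (G(f, x) = -1*22 = -22)
12*(((G(-3, 0) + 1) + 2)² - 44) = 12*(((-22 + 1) + 2)² - 44) = 12*((-21 + 2)² - 44) = 12*((-19)² - 44) = 12*(361 - 44) = 12*317 = 3804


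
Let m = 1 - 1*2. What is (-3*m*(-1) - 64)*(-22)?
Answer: 1474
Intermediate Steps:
m = -1 (m = 1 - 2 = -1)
(-3*m*(-1) - 64)*(-22) = (-3*(-1)*(-1) - 64)*(-22) = (3*(-1) - 64)*(-22) = (-3 - 64)*(-22) = -67*(-22) = 1474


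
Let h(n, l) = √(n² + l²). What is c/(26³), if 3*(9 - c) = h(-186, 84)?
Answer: 9/17576 - √1157/8788 ≈ -0.0033585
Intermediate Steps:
h(n, l) = √(l² + n²)
c = 9 - 2*√1157 (c = 9 - √(84² + (-186)²)/3 = 9 - √(7056 + 34596)/3 = 9 - 2*√1157 ≈ -59.029)
c/(26³) = (9 - 2*√1157)/(26³) = (9 - 2*√1157)/17576 = (9 - 2*√1157)*(1/17576) = 9/17576 - √1157/8788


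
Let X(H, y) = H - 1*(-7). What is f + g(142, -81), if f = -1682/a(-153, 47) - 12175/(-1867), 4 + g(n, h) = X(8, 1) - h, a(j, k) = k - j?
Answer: 16823753/186700 ≈ 90.111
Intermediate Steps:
X(H, y) = 7 + H (X(H, y) = H + 7 = 7 + H)
g(n, h) = 11 - h (g(n, h) = -4 + ((7 + 8) - h) = -4 + (15 - h) = 11 - h)
f = -352647/186700 (f = -1682/(47 - 1*(-153)) - 12175/(-1867) = -1682/(47 + 153) - 12175*(-1/1867) = -1682/200 + 12175/1867 = -1682*1/200 + 12175/1867 = -841/100 + 12175/1867 = -352647/186700 ≈ -1.8888)
f + g(142, -81) = -352647/186700 + (11 - 1*(-81)) = -352647/186700 + (11 + 81) = -352647/186700 + 92 = 16823753/186700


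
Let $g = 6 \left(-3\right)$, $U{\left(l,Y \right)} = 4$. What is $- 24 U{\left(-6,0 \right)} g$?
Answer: $1728$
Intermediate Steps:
$g = -18$
$- 24 U{\left(-6,0 \right)} g = \left(-24\right) 4 \left(-18\right) = \left(-96\right) \left(-18\right) = 1728$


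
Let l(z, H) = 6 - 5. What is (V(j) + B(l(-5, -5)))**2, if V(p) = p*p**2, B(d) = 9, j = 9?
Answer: 544644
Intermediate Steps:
l(z, H) = 1
V(p) = p**3
(V(j) + B(l(-5, -5)))**2 = (9**3 + 9)**2 = (729 + 9)**2 = 738**2 = 544644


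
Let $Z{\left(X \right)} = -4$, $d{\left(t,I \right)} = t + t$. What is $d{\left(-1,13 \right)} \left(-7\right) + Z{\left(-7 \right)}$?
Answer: $10$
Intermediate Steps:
$d{\left(t,I \right)} = 2 t$
$d{\left(-1,13 \right)} \left(-7\right) + Z{\left(-7 \right)} = 2 \left(-1\right) \left(-7\right) - 4 = \left(-2\right) \left(-7\right) - 4 = 14 - 4 = 10$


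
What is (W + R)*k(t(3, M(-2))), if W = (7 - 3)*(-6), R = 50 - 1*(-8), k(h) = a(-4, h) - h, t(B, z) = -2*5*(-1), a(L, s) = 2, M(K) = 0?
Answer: -272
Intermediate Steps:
t(B, z) = 10 (t(B, z) = -10*(-1) = 10)
k(h) = 2 - h
R = 58 (R = 50 + 8 = 58)
W = -24 (W = 4*(-6) = -24)
(W + R)*k(t(3, M(-2))) = (-24 + 58)*(2 - 1*10) = 34*(2 - 10) = 34*(-8) = -272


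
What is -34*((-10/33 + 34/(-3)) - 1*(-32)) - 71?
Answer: -8397/11 ≈ -763.36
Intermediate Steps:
-34*((-10/33 + 34/(-3)) - 1*(-32)) - 71 = -34*((-10*1/33 + 34*(-1/3)) + 32) - 71 = -34*((-10/33 - 34/3) + 32) - 71 = -34*(-128/11 + 32) - 71 = -34*224/11 - 71 = -7616/11 - 71 = -8397/11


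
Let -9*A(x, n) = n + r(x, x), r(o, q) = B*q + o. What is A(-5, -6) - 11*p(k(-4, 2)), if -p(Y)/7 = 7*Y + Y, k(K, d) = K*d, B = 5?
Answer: -4924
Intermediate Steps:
r(o, q) = o + 5*q (r(o, q) = 5*q + o = o + 5*q)
A(x, n) = -2*x/3 - n/9 (A(x, n) = -(n + (x + 5*x))/9 = -(n + 6*x)/9 = -2*x/3 - n/9)
p(Y) = -56*Y (p(Y) = -7*(7*Y + Y) = -56*Y)
A(-5, -6) - 11*p(k(-4, 2)) = (-⅔*(-5) - ⅑*(-6)) - (-616)*(-4*2) = (10/3 + ⅔) - (-616)*(-8) = 4 - 11*448 = 4 - 4928 = -4924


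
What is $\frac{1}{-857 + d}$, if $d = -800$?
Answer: $- \frac{1}{1657} \approx -0.0006035$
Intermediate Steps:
$\frac{1}{-857 + d} = \frac{1}{-857 - 800} = \frac{1}{-1657} = - \frac{1}{1657}$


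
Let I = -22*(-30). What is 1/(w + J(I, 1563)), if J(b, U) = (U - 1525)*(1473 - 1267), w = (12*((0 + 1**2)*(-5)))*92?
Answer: 1/2308 ≈ 0.00043328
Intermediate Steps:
w = -5520 (w = (12*((0 + 1)*(-5)))*92 = (12*(1*(-5)))*92 = (12*(-5))*92 = -60*92 = -5520)
I = 660
J(b, U) = -314150 + 206*U (J(b, U) = (-1525 + U)*206 = -314150 + 206*U)
1/(w + J(I, 1563)) = 1/(-5520 + (-314150 + 206*1563)) = 1/(-5520 + (-314150 + 321978)) = 1/(-5520 + 7828) = 1/2308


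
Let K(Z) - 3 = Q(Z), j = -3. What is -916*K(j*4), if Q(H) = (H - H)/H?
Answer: -2748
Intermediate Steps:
Q(H) = 0 (Q(H) = 0/H = 0)
K(Z) = 3 (K(Z) = 3 + 0 = 3)
-916*K(j*4) = -916*3 = -2748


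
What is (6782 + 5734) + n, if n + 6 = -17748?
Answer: -5238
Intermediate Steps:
n = -17754 (n = -6 - 17748 = -17754)
(6782 + 5734) + n = (6782 + 5734) - 17754 = 12516 - 17754 = -5238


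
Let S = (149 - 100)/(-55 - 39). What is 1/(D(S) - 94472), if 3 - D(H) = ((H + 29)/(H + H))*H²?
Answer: -17672/1669324995 ≈ -1.0586e-5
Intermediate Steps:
S = -49/94 (S = 49/(-94) = 49*(-1/94) = -49/94 ≈ -0.52128)
D(H) = 3 - H*(29 + H)/2 (D(H) = 3 - (H + 29)/(H + H)*H² = 3 - (29 + H)/((2*H))*H² = 3 - (29 + H)*(1/(2*H))*H² = 3 - (29 + H)/(2*H)*H² = 3 - H*(29 + H)/2)
1/(D(S) - 94472) = 1/((3 - 29/2*(-49/94) - (-49/94)²/2) - 94472) = 1/((3 + 1421/188 - ½*2401/8836) - 94472) = 1/((3 + 1421/188 - 2401/17672) - 94472) = 1/(184189/17672 - 94472) = 1/(-1669324995/17672) = -17672/1669324995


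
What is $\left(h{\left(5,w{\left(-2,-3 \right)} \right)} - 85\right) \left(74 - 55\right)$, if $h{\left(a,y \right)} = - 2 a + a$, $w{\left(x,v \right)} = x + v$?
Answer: $-1710$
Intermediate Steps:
$w{\left(x,v \right)} = v + x$
$h{\left(a,y \right)} = - a$
$\left(h{\left(5,w{\left(-2,-3 \right)} \right)} - 85\right) \left(74 - 55\right) = \left(\left(-1\right) 5 - 85\right) \left(74 - 55\right) = \left(-5 - 85\right) \left(74 - 55\right) = \left(-90\right) 19 = -1710$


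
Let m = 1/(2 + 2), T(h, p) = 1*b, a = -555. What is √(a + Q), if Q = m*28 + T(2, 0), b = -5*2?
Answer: 3*I*√62 ≈ 23.622*I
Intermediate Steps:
b = -10
T(h, p) = -10 (T(h, p) = 1*(-10) = -10)
m = ¼ (m = 1/4 = ¼ ≈ 0.25000)
Q = -3 (Q = (¼)*28 - 10 = 7 - 10 = -3)
√(a + Q) = √(-555 - 3) = √(-558) = 3*I*√62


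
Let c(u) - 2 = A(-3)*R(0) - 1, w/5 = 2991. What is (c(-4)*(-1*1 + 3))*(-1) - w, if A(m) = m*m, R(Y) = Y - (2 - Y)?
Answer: -14921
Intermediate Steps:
w = 14955 (w = 5*2991 = 14955)
R(Y) = -2 + 2*Y (R(Y) = Y + (-2 + Y) = -2 + 2*Y)
A(m) = m²
c(u) = -17 (c(u) = 2 + ((-3)²*(-2 + 2*0) - 1) = 2 + (9*(-2 + 0) - 1) = 2 + (9*(-2) - 1) = 2 + (-18 - 1) = 2 - 19 = -17)
(c(-4)*(-1*1 + 3))*(-1) - w = -17*(-1*1 + 3)*(-1) - 1*14955 = -17*(-1 + 3)*(-1) - 14955 = -17*2*(-1) - 14955 = -34*(-1) - 14955 = 34 - 14955 = -14921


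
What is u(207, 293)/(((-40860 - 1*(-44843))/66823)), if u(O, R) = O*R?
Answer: 4052881773/3983 ≈ 1.0175e+6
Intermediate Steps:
u(207, 293)/(((-40860 - 1*(-44843))/66823)) = (207*293)/(((-40860 - 1*(-44843))/66823)) = 60651/(((-40860 + 44843)*(1/66823))) = 60651/((3983*(1/66823))) = 60651/(3983/66823) = 60651*(66823/3983) = 4052881773/3983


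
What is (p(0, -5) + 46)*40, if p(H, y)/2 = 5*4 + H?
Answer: 3440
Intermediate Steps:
p(H, y) = 40 + 2*H (p(H, y) = 2*(5*4 + H) = 2*(20 + H) = 40 + 2*H)
(p(0, -5) + 46)*40 = ((40 + 2*0) + 46)*40 = ((40 + 0) + 46)*40 = (40 + 46)*40 = 86*40 = 3440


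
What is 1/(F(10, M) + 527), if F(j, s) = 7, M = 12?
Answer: 1/534 ≈ 0.0018727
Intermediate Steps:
1/(F(10, M) + 527) = 1/(7 + 527) = 1/534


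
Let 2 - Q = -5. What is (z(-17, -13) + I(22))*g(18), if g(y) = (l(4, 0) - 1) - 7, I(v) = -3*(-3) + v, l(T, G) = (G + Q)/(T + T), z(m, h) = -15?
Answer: -114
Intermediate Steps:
Q = 7 (Q = 2 - 1*(-5) = 2 + 5 = 7)
l(T, G) = (7 + G)/(2*T) (l(T, G) = (G + 7)/(T + T) = (7 + G)/((2*T)) = (7 + G)*(1/(2*T)) = (7 + G)/(2*T))
I(v) = 9 + v
g(y) = -57/8 (g(y) = ((½)*(7 + 0)/4 - 1) - 7 = ((½)*(¼)*7 - 1) - 7 = (7/8 - 1) - 7 = -⅛ - 7 = -57/8)
(z(-17, -13) + I(22))*g(18) = (-15 + (9 + 22))*(-57/8) = (-15 + 31)*(-57/8) = 16*(-57/8) = -114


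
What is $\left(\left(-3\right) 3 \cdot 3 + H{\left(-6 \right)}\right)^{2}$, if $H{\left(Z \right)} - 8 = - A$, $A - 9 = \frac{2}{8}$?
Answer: $\frac{12769}{16} \approx 798.06$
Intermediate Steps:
$A = \frac{37}{4}$ ($A = 9 + \frac{2}{8} = 9 + 2 \cdot \frac{1}{8} = 9 + \frac{1}{4} = \frac{37}{4} \approx 9.25$)
$H{\left(Z \right)} = - \frac{5}{4}$ ($H{\left(Z \right)} = 8 - \frac{37}{4} = - \frac{5}{4}$)
$\left(\left(-3\right) 3 \cdot 3 + H{\left(-6 \right)}\right)^{2} = \left(\left(-3\right) 3 \cdot 3 - \frac{5}{4}\right)^{2} = \left(\left(-9\right) 3 - \frac{5}{4}\right)^{2} = \left(-27 - \frac{5}{4}\right)^{2} = \left(- \frac{113}{4}\right)^{2} = \frac{12769}{16}$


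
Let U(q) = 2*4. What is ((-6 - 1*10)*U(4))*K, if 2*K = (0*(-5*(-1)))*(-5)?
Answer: 0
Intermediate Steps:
U(q) = 8
K = 0 (K = ((0*(-5*(-1)))*(-5))/2 = ((0*5)*(-5))/2 = (0*(-5))/2 = (½)*0 = 0)
((-6 - 1*10)*U(4))*K = ((-6 - 1*10)*8)*0 = ((-6 - 10)*8)*0 = -16*8*0 = -128*0 = 0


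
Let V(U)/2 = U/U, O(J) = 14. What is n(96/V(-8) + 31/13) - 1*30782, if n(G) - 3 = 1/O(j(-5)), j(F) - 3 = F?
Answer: -430905/14 ≈ -30779.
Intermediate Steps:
j(F) = 3 + F
V(U) = 2 (V(U) = 2*(U/U) = 2*1 = 2)
n(G) = 43/14 (n(G) = 3 + 1/14 = 43/14)
n(96/V(-8) + 31/13) - 1*30782 = 43/14 - 1*30782 = 43/14 - 30782 = -430905/14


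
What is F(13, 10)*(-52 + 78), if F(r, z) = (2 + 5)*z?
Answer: 1820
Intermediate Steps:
F(r, z) = 7*z
F(13, 10)*(-52 + 78) = (7*10)*(-52 + 78) = 70*26 = 1820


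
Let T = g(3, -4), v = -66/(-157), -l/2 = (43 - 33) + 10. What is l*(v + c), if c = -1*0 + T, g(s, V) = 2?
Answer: -15200/157 ≈ -96.815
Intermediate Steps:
l = -40 (l = -2*((43 - 33) + 10) = -2*(10 + 10) = -2*20 = -40)
v = 66/157 (v = -66*(-1/157) = 66/157 ≈ 0.42038)
T = 2
c = 2 (c = -1*0 + 2 = 0 + 2 = 2)
l*(v + c) = -40*(66/157 + 2) = -40*380/157 = -15200/157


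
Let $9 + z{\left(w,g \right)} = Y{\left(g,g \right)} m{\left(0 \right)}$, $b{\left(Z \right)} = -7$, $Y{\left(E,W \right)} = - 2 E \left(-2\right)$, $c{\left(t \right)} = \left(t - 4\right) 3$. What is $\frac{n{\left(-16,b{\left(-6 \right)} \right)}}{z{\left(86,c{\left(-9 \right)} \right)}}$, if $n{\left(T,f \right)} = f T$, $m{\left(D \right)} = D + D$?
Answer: $- \frac{112}{9} \approx -12.444$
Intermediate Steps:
$m{\left(D \right)} = 2 D$
$c{\left(t \right)} = -12 + 3 t$ ($c{\left(t \right)} = \left(-4 + t\right) 3 = -12 + 3 t$)
$Y{\left(E,W \right)} = 4 E$
$z{\left(w,g \right)} = -9$ ($z{\left(w,g \right)} = -9 + 4 g 2 \cdot 0 = -9 + 4 g 0 = -9 + 0 = -9$)
$n{\left(T,f \right)} = T f$
$\frac{n{\left(-16,b{\left(-6 \right)} \right)}}{z{\left(86,c{\left(-9 \right)} \right)}} = \frac{\left(-16\right) \left(-7\right)}{-9} = 112 \left(- \frac{1}{9}\right) = - \frac{112}{9}$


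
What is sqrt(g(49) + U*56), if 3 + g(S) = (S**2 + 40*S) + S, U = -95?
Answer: I*sqrt(913) ≈ 30.216*I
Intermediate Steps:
g(S) = -3 + S**2 + 41*S (g(S) = -3 + ((S**2 + 40*S) + S) = -3 + (S**2 + 41*S) = -3 + S**2 + 41*S)
sqrt(g(49) + U*56) = sqrt((-3 + 49**2 + 41*49) - 95*56) = sqrt((-3 + 2401 + 2009) - 5320) = sqrt(4407 - 5320) = sqrt(-913) = I*sqrt(913)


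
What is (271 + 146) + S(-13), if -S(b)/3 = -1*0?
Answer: 417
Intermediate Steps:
S(b) = 0 (S(b) = -(-3)*0 = -3*0 = 0)
(271 + 146) + S(-13) = (271 + 146) + 0 = 417 + 0 = 417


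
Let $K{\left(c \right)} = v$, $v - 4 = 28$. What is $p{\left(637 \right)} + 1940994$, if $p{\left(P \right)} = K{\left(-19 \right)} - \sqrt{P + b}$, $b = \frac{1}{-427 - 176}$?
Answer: $1941026 - \frac{\sqrt{25735370}}{201} \approx 1.941 \cdot 10^{6}$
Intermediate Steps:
$v = 32$ ($v = 4 + 28 = 32$)
$K{\left(c \right)} = 32$
$b = - \frac{1}{603}$ ($b = \frac{1}{-603} = - \frac{1}{603} \approx -0.0016584$)
$p{\left(P \right)} = 32 - \sqrt{- \frac{1}{603} + P}$ ($p{\left(P \right)} = 32 - \sqrt{P - \frac{1}{603}} = 32 - \sqrt{- \frac{1}{603} + P}$)
$p{\left(637 \right)} + 1940994 = \left(32 - \frac{\sqrt{-67 + 40401 \cdot 637}}{201}\right) + 1940994 = \left(32 - \frac{\sqrt{-67 + 25735437}}{201}\right) + 1940994 = \left(32 - \frac{\sqrt{25735370}}{201}\right) + 1940994 = 1941026 - \frac{\sqrt{25735370}}{201}$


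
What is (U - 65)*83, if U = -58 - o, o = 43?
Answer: -13778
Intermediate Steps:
U = -101 (U = -58 - 1*43 = -58 - 43 = -101)
(U - 65)*83 = (-101 - 65)*83 = -166*83 = -13778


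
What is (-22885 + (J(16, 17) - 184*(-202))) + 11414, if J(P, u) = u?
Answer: 25714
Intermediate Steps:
(-22885 + (J(16, 17) - 184*(-202))) + 11414 = (-22885 + (17 - 184*(-202))) + 11414 = (-22885 + (17 + 37168)) + 11414 = (-22885 + 37185) + 11414 = 14300 + 11414 = 25714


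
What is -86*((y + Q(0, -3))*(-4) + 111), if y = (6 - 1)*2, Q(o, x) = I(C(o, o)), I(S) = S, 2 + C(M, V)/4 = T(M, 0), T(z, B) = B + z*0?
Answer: -8858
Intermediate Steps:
T(z, B) = B (T(z, B) = B + 0 = B)
C(M, V) = -8 (C(M, V) = -8 + 4*0 = -8 + 0 = -8)
Q(o, x) = -8
y = 10 (y = 5*2 = 10)
-86*((y + Q(0, -3))*(-4) + 111) = -86*((10 - 8)*(-4) + 111) = -86*(2*(-4) + 111) = -86*(-8 + 111) = -86*103 = -8858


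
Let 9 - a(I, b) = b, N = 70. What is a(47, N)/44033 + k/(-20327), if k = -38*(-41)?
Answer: -69843361/895058791 ≈ -0.078032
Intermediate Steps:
a(I, b) = 9 - b
k = 1558
a(47, N)/44033 + k/(-20327) = (9 - 1*70)/44033 + 1558/(-20327) = (9 - 70)*(1/44033) + 1558*(-1/20327) = -61*1/44033 - 1558/20327 = -61/44033 - 1558/20327 = -69843361/895058791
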